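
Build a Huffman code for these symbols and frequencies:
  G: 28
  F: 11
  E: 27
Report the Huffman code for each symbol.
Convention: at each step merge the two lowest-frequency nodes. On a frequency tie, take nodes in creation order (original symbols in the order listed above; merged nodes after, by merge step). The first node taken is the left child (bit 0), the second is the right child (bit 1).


Huffman tree construction:
Step 1: Merge F(11) + E(27) = 38
Step 2: Merge G(28) + (F+E)(38) = 66
Read each symbol's code off the tree from the root (left child = 0, right child = 1).

Codes:
  G: 0 (length 1)
  F: 10 (length 2)
  E: 11 (length 2)
Average code length: 104/66 = 1.5758 bits/symbol


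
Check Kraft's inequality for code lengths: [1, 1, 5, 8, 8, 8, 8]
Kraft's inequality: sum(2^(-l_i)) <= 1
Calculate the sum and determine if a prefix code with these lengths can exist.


Sum = 2^(-1) + 2^(-1) + 2^(-5) + 2^(-8) + 2^(-8) + 2^(-8) + 2^(-8)
    = 0.5 + 0.5 + 0.03125 + 0.00390625 + 0.00390625 + 0.00390625 + 0.00390625
    = 268/256 = 1.046875
Since 1.046875 > 1, Kraft's inequality is NOT satisfied.
A prefix code with these lengths CANNOT exist.

Kraft sum = 1.046875. Not satisfied.


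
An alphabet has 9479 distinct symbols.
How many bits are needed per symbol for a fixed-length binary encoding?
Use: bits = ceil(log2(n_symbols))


log2(9479) = 13.2105
Bracket: 2^13 = 8192 < 9479 <= 2^14 = 16384
So ceil(log2(9479)) = 14

bits = ceil(log2(9479)) = ceil(13.2105) = 14 bits


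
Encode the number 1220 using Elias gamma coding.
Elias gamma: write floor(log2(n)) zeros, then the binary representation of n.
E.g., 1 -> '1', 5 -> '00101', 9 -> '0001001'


num_bits = floor(log2(1220)) + 1 = 11
leading_zeros = num_bits - 1 = 10
binary(1220) = 10011000100

Elias gamma(1220) = '0000000000' + '10011000100' = 000000000010011000100 (21 bits)


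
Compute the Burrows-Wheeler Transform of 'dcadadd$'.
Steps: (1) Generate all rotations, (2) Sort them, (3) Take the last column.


Rotations (sorted):
  0: $dcadadd -> last char: d
  1: adadd$dc -> last char: c
  2: add$dcad -> last char: d
  3: cadadd$d -> last char: d
  4: d$dcadad -> last char: d
  5: dadd$dca -> last char: a
  6: dcadadd$ -> last char: $
  7: dd$dcada -> last char: a


BWT = dcddda$a


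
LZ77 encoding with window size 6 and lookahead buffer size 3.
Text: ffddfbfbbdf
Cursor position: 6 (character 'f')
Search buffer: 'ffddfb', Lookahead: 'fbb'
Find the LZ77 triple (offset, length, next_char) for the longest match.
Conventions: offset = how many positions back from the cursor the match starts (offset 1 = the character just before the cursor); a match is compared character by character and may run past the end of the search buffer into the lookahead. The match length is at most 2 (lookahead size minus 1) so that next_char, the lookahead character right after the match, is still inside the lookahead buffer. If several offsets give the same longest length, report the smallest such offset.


Try each offset into the search buffer:
  offset=1 (pos 5, char 'b'): match length 0
  offset=2 (pos 4, char 'f'): match length 2
  offset=3 (pos 3, char 'd'): match length 0
  offset=4 (pos 2, char 'd'): match length 0
  offset=5 (pos 1, char 'f'): match length 1
  offset=6 (pos 0, char 'f'): match length 1
Longest match has length 2 at offset 2.
next_char = character at position 6 + 2 = 8 -> 'b'

Best match: offset=2, length=2 (matching 'fb' starting at position 4)
LZ77 triple: (2, 2, 'b')


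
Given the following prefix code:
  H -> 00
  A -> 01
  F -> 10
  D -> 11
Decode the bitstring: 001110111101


Decoding step by step:
Bits 00 -> H
Bits 11 -> D
Bits 10 -> F
Bits 11 -> D
Bits 11 -> D
Bits 01 -> A


Decoded message: HDFDDA


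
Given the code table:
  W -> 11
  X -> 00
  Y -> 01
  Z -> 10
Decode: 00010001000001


Decoding:
00 -> X
01 -> Y
00 -> X
01 -> Y
00 -> X
00 -> X
01 -> Y


Result: XYXYXXY


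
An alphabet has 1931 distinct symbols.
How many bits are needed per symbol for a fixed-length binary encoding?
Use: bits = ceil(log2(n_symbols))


log2(1931) = 10.9151
Bracket: 2^10 = 1024 < 1931 <= 2^11 = 2048
So ceil(log2(1931)) = 11

bits = ceil(log2(1931)) = ceil(10.9151) = 11 bits


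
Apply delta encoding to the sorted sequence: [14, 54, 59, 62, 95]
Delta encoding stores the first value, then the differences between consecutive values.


First value: 14
Deltas:
  54 - 14 = 40
  59 - 54 = 5
  62 - 59 = 3
  95 - 62 = 33


Delta encoded: [14, 40, 5, 3, 33]


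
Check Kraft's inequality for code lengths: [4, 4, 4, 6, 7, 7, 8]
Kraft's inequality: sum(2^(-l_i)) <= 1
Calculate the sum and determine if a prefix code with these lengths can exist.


Sum = 2^(-4) + 2^(-4) + 2^(-4) + 2^(-6) + 2^(-7) + 2^(-7) + 2^(-8)
    = 0.0625 + 0.0625 + 0.0625 + 0.015625 + 0.0078125 + 0.0078125 + 0.00390625
    = 57/256 = 0.22265625
Since 0.22265625 <= 1, Kraft's inequality IS satisfied.
A prefix code with these lengths CAN exist.

Kraft sum = 0.22265625. Satisfied.


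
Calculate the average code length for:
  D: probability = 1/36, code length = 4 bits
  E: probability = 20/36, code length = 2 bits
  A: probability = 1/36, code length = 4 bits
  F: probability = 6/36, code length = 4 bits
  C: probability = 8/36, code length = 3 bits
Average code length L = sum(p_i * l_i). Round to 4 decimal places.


Weighted contributions p_i * l_i:
  D: (1/36) * 4 = 4/36
  E: (20/36) * 2 = 40/36
  A: (1/36) * 4 = 4/36
  F: (6/36) * 4 = 24/36
  C: (8/36) * 3 = 24/36
Sum = (4 + 40 + 4 + 24 + 24)/36 = 96/36

L = 96/36 = 2.6667 bits/symbol


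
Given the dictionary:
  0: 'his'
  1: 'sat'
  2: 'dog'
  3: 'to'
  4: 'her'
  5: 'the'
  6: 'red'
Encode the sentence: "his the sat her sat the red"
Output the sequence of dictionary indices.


Look up each word in the dictionary:
  'his' -> 0
  'the' -> 5
  'sat' -> 1
  'her' -> 4
  'sat' -> 1
  'the' -> 5
  'red' -> 6

Encoded: [0, 5, 1, 4, 1, 5, 6]


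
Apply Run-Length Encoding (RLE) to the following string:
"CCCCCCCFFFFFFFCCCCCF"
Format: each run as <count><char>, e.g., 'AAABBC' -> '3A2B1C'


Scanning runs left to right:
  i=0: run of 'C' x 7 -> '7C'
  i=7: run of 'F' x 7 -> '7F'
  i=14: run of 'C' x 5 -> '5C'
  i=19: run of 'F' x 1 -> '1F'

RLE = 7C7F5C1F


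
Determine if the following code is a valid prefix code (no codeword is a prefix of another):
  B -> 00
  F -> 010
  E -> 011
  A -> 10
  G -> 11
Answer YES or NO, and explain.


Checking each pair (does one codeword prefix another?):
  B='00' vs F='010': no prefix
  B='00' vs E='011': no prefix
  B='00' vs A='10': no prefix
  B='00' vs G='11': no prefix
  F='010' vs B='00': no prefix
  F='010' vs E='011': no prefix
  F='010' vs A='10': no prefix
  F='010' vs G='11': no prefix
  E='011' vs B='00': no prefix
  E='011' vs F='010': no prefix
  E='011' vs A='10': no prefix
  E='011' vs G='11': no prefix
  A='10' vs B='00': no prefix
  A='10' vs F='010': no prefix
  A='10' vs E='011': no prefix
  A='10' vs G='11': no prefix
  G='11' vs B='00': no prefix
  G='11' vs F='010': no prefix
  G='11' vs E='011': no prefix
  G='11' vs A='10': no prefix
No violation found over all pairs.

YES -- this is a valid prefix code. No codeword is a prefix of any other codeword.


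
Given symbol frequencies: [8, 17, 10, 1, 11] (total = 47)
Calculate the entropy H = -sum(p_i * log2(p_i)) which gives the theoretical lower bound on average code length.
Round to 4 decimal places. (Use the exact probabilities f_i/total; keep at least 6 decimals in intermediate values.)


Per-symbol terms -p_i * log2(p_i) with p_i = f_i/47:
  p = 8/47 = 0.170213: log2(p) = -2.554589, -p*log2(p) = 0.434824
  p = 17/47 = 0.361702: log2(p) = -1.467126, -p*log2(p) = 0.530663
  p = 10/47 = 0.212766: log2(p) = -2.232661, -p*log2(p) = 0.475034
  p = 1/47 = 0.021277: log2(p) = -5.554589, -p*log2(p) = 0.118183
  p = 11/47 = 0.234043: log2(p) = -2.095157, -p*log2(p) = 0.490356
H = 0.434824 + 0.530663 + 0.475034 + 0.118183 + 0.490356 = 2.049060

H = 2.0491 bits/symbol


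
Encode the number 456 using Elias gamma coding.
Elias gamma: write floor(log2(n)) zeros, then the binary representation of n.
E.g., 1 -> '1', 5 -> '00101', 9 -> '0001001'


num_bits = floor(log2(456)) + 1 = 9
leading_zeros = num_bits - 1 = 8
binary(456) = 111001000

Elias gamma(456) = '00000000' + '111001000' = 00000000111001000 (17 bits)


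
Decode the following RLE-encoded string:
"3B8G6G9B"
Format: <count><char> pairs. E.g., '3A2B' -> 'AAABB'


Expanding each <count><char> pair:
  3B -> 'BBB'
  8G -> 'GGGGGGGG'
  6G -> 'GGGGGG'
  9B -> 'BBBBBBBBB'

Decoded = BBBGGGGGGGGGGGGGGBBBBBBBBB


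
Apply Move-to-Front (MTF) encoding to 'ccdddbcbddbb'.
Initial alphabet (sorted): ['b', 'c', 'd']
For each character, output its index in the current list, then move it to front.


MTF encoding:
'c': index 1 in ['b', 'c', 'd'] -> ['c', 'b', 'd']
'c': index 0 in ['c', 'b', 'd'] -> ['c', 'b', 'd']
'd': index 2 in ['c', 'b', 'd'] -> ['d', 'c', 'b']
'd': index 0 in ['d', 'c', 'b'] -> ['d', 'c', 'b']
'd': index 0 in ['d', 'c', 'b'] -> ['d', 'c', 'b']
'b': index 2 in ['d', 'c', 'b'] -> ['b', 'd', 'c']
'c': index 2 in ['b', 'd', 'c'] -> ['c', 'b', 'd']
'b': index 1 in ['c', 'b', 'd'] -> ['b', 'c', 'd']
'd': index 2 in ['b', 'c', 'd'] -> ['d', 'b', 'c']
'd': index 0 in ['d', 'b', 'c'] -> ['d', 'b', 'c']
'b': index 1 in ['d', 'b', 'c'] -> ['b', 'd', 'c']
'b': index 0 in ['b', 'd', 'c'] -> ['b', 'd', 'c']


Output: [1, 0, 2, 0, 0, 2, 2, 1, 2, 0, 1, 0]


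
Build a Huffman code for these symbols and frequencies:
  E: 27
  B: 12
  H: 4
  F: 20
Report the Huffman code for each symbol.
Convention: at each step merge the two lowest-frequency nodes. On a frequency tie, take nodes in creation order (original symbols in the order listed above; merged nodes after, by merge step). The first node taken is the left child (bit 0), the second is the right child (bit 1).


Huffman tree construction:
Step 1: Merge H(4) + B(12) = 16
Step 2: Merge (H+B)(16) + F(20) = 36
Step 3: Merge E(27) + ((H+B)+F)(36) = 63
Read each symbol's code off the tree from the root (left child = 0, right child = 1).

Codes:
  E: 0 (length 1)
  B: 101 (length 3)
  H: 100 (length 3)
  F: 11 (length 2)
Average code length: 115/63 = 1.8254 bits/symbol


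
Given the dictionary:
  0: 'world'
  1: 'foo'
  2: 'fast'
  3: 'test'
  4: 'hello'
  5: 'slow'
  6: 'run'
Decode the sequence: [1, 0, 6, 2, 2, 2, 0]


Look up each index in the dictionary:
  1 -> 'foo'
  0 -> 'world'
  6 -> 'run'
  2 -> 'fast'
  2 -> 'fast'
  2 -> 'fast'
  0 -> 'world'

Decoded: "foo world run fast fast fast world"


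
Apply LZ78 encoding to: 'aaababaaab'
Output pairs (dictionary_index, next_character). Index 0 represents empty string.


LZ78 encoding steps:
Dictionary: {0: ''}
Step 1: w='' (idx 0), next='a' -> output (0, 'a'), add 'a' as idx 1
Step 2: w='a' (idx 1), next='a' -> output (1, 'a'), add 'aa' as idx 2
Step 3: w='' (idx 0), next='b' -> output (0, 'b'), add 'b' as idx 3
Step 4: w='a' (idx 1), next='b' -> output (1, 'b'), add 'ab' as idx 4
Step 5: w='aa' (idx 2), next='a' -> output (2, 'a'), add 'aaa' as idx 5
Step 6: w='b' (idx 3), end of input -> output (3, '')


Encoded: [(0, 'a'), (1, 'a'), (0, 'b'), (1, 'b'), (2, 'a'), (3, '')]


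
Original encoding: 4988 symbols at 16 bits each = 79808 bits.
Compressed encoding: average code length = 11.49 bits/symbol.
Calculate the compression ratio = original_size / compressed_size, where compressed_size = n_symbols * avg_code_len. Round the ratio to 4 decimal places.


original_size = n_symbols * orig_bits = 4988 * 16 = 79808 bits
compressed_size = n_symbols * avg_code_len = 4988 * 11.49 = 57312.12 bits
ratio = original_size / compressed_size = 79808 / 57312.12 = 1.3925

Compression ratio = 1.3925


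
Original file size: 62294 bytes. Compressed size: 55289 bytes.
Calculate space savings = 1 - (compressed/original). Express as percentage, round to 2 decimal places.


ratio = compressed/original = 55289/62294 = 0.887549
savings = 1 - ratio = 1 - 0.887549 = 0.112451
as a percentage: 0.112451 * 100 = 11.25%

Space savings = 1 - 55289/62294 = 11.25%


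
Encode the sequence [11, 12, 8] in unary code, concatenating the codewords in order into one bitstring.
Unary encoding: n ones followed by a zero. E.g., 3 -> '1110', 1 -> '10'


Encode each number as n ones followed by a terminating 0:
  11 -> 111111111110 (12 bits)
  12 -> 1111111111110 (13 bits)
  8 -> 111111110 (9 bits)
Total length = 12 + 13 + 9 = 34 bits.

Unary([11, 12, 8]) = 1111111111101111111111110111111110 (34 bits)


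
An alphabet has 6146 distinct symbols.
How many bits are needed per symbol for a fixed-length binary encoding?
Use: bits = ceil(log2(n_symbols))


log2(6146) = 12.5854
Bracket: 2^12 = 4096 < 6146 <= 2^13 = 8192
So ceil(log2(6146)) = 13

bits = ceil(log2(6146)) = ceil(12.5854) = 13 bits


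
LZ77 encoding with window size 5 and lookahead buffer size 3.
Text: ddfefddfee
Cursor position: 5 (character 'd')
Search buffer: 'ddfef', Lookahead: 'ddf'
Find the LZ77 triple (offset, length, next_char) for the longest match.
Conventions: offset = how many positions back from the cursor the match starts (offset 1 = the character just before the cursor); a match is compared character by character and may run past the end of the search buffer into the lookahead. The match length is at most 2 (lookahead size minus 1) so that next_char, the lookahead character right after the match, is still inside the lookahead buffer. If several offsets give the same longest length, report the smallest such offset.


Try each offset into the search buffer:
  offset=1 (pos 4, char 'f'): match length 0
  offset=2 (pos 3, char 'e'): match length 0
  offset=3 (pos 2, char 'f'): match length 0
  offset=4 (pos 1, char 'd'): match length 1
  offset=5 (pos 0, char 'd'): match length 2
Longest match has length 2 at offset 5.
next_char = character at position 5 + 2 = 7 -> 'f'

Best match: offset=5, length=2 (matching 'dd' starting at position 0)
LZ77 triple: (5, 2, 'f')


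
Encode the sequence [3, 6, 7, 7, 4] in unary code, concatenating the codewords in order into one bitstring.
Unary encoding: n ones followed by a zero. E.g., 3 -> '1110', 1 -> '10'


Encode each number as n ones followed by a terminating 0:
  3 -> 1110 (4 bits)
  6 -> 1111110 (7 bits)
  7 -> 11111110 (8 bits)
  7 -> 11111110 (8 bits)
  4 -> 11110 (5 bits)
Total length = 4 + 7 + 8 + 8 + 5 = 32 bits.

Unary([3, 6, 7, 7, 4]) = 11101111110111111101111111011110 (32 bits)


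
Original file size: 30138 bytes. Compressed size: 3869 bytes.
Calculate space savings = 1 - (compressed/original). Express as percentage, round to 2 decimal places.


ratio = compressed/original = 3869/30138 = 0.128376
savings = 1 - ratio = 1 - 0.128376 = 0.871624
as a percentage: 0.871624 * 100 = 87.16%

Space savings = 1 - 3869/30138 = 87.16%


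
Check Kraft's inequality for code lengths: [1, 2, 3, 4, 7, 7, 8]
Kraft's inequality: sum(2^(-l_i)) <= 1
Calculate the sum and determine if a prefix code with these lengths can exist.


Sum = 2^(-1) + 2^(-2) + 2^(-3) + 2^(-4) + 2^(-7) + 2^(-7) + 2^(-8)
    = 0.5 + 0.25 + 0.125 + 0.0625 + 0.0078125 + 0.0078125 + 0.00390625
    = 245/256 = 0.95703125
Since 0.95703125 <= 1, Kraft's inequality IS satisfied.
A prefix code with these lengths CAN exist.

Kraft sum = 0.95703125. Satisfied.


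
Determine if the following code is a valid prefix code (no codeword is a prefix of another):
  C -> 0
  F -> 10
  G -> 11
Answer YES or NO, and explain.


Checking each pair (does one codeword prefix another?):
  C='0' vs F='10': no prefix
  C='0' vs G='11': no prefix
  F='10' vs C='0': no prefix
  F='10' vs G='11': no prefix
  G='11' vs C='0': no prefix
  G='11' vs F='10': no prefix
No violation found over all pairs.

YES -- this is a valid prefix code. No codeword is a prefix of any other codeword.


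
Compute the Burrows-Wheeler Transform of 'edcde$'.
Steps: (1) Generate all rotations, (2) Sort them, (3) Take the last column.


Rotations (sorted):
  0: $edcde -> last char: e
  1: cde$ed -> last char: d
  2: dcde$e -> last char: e
  3: de$edc -> last char: c
  4: e$edcd -> last char: d
  5: edcde$ -> last char: $


BWT = edecd$


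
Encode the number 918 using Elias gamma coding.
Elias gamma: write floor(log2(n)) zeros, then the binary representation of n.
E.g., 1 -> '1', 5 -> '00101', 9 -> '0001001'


num_bits = floor(log2(918)) + 1 = 10
leading_zeros = num_bits - 1 = 9
binary(918) = 1110010110

Elias gamma(918) = '000000000' + '1110010110' = 0000000001110010110 (19 bits)


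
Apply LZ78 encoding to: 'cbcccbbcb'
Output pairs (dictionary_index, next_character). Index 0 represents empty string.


LZ78 encoding steps:
Dictionary: {0: ''}
Step 1: w='' (idx 0), next='c' -> output (0, 'c'), add 'c' as idx 1
Step 2: w='' (idx 0), next='b' -> output (0, 'b'), add 'b' as idx 2
Step 3: w='c' (idx 1), next='c' -> output (1, 'c'), add 'cc' as idx 3
Step 4: w='c' (idx 1), next='b' -> output (1, 'b'), add 'cb' as idx 4
Step 5: w='b' (idx 2), next='c' -> output (2, 'c'), add 'bc' as idx 5
Step 6: w='b' (idx 2), end of input -> output (2, '')


Encoded: [(0, 'c'), (0, 'b'), (1, 'c'), (1, 'b'), (2, 'c'), (2, '')]


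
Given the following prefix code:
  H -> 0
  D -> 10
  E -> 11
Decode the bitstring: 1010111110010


Decoding step by step:
Bits 10 -> D
Bits 10 -> D
Bits 11 -> E
Bits 11 -> E
Bits 10 -> D
Bits 0 -> H
Bits 10 -> D


Decoded message: DDEEDHD


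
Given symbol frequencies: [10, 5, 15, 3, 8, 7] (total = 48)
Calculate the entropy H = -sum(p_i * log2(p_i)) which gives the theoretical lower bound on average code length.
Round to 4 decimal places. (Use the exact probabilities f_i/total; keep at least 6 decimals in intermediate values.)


Per-symbol terms -p_i * log2(p_i) with p_i = f_i/48:
  p = 10/48 = 0.208333: log2(p) = -2.263034, -p*log2(p) = 0.471466
  p = 5/48 = 0.104167: log2(p) = -3.263034, -p*log2(p) = 0.339899
  p = 15/48 = 0.312500: log2(p) = -1.678072, -p*log2(p) = 0.524397
  p = 3/48 = 0.062500: log2(p) = -4.000000, -p*log2(p) = 0.250000
  p = 8/48 = 0.166667: log2(p) = -2.584963, -p*log2(p) = 0.430827
  p = 7/48 = 0.145833: log2(p) = -2.777608, -p*log2(p) = 0.405068
H = 0.471466 + 0.339899 + 0.524397 + 0.250000 + 0.430827 + 0.405068 = 2.421657

H = 2.4217 bits/symbol


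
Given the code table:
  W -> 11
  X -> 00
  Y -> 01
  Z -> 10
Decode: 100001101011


Decoding:
10 -> Z
00 -> X
01 -> Y
10 -> Z
10 -> Z
11 -> W


Result: ZXYZZW


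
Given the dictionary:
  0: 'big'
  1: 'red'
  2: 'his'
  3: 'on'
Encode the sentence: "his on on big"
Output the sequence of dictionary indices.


Look up each word in the dictionary:
  'his' -> 2
  'on' -> 3
  'on' -> 3
  'big' -> 0

Encoded: [2, 3, 3, 0]


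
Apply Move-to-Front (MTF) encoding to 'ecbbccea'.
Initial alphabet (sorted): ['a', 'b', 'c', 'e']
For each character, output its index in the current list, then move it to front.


MTF encoding:
'e': index 3 in ['a', 'b', 'c', 'e'] -> ['e', 'a', 'b', 'c']
'c': index 3 in ['e', 'a', 'b', 'c'] -> ['c', 'e', 'a', 'b']
'b': index 3 in ['c', 'e', 'a', 'b'] -> ['b', 'c', 'e', 'a']
'b': index 0 in ['b', 'c', 'e', 'a'] -> ['b', 'c', 'e', 'a']
'c': index 1 in ['b', 'c', 'e', 'a'] -> ['c', 'b', 'e', 'a']
'c': index 0 in ['c', 'b', 'e', 'a'] -> ['c', 'b', 'e', 'a']
'e': index 2 in ['c', 'b', 'e', 'a'] -> ['e', 'c', 'b', 'a']
'a': index 3 in ['e', 'c', 'b', 'a'] -> ['a', 'e', 'c', 'b']


Output: [3, 3, 3, 0, 1, 0, 2, 3]


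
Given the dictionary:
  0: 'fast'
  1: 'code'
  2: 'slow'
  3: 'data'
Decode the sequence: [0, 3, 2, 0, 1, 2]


Look up each index in the dictionary:
  0 -> 'fast'
  3 -> 'data'
  2 -> 'slow'
  0 -> 'fast'
  1 -> 'code'
  2 -> 'slow'

Decoded: "fast data slow fast code slow"


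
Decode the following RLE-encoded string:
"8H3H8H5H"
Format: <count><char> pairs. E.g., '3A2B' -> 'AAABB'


Expanding each <count><char> pair:
  8H -> 'HHHHHHHH'
  3H -> 'HHH'
  8H -> 'HHHHHHHH'
  5H -> 'HHHHH'

Decoded = HHHHHHHHHHHHHHHHHHHHHHHH


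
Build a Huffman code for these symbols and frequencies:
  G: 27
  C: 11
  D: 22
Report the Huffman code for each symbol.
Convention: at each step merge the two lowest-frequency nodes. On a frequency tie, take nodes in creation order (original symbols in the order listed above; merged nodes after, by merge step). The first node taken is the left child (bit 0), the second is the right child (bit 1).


Huffman tree construction:
Step 1: Merge C(11) + D(22) = 33
Step 2: Merge G(27) + (C+D)(33) = 60
Read each symbol's code off the tree from the root (left child = 0, right child = 1).

Codes:
  G: 0 (length 1)
  C: 10 (length 2)
  D: 11 (length 2)
Average code length: 93/60 = 1.5500 bits/symbol


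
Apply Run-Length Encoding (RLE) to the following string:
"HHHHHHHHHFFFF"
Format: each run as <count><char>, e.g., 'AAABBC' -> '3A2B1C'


Scanning runs left to right:
  i=0: run of 'H' x 9 -> '9H'
  i=9: run of 'F' x 4 -> '4F'

RLE = 9H4F


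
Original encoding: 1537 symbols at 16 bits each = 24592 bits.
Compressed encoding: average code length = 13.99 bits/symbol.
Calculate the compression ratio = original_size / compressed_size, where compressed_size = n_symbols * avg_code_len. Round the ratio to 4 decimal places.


original_size = n_symbols * orig_bits = 1537 * 16 = 24592 bits
compressed_size = n_symbols * avg_code_len = 1537 * 13.99 = 21502.63 bits
ratio = original_size / compressed_size = 24592 / 21502.63 = 1.1437

Compression ratio = 1.1437


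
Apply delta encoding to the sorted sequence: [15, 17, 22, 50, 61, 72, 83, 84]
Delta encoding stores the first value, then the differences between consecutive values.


First value: 15
Deltas:
  17 - 15 = 2
  22 - 17 = 5
  50 - 22 = 28
  61 - 50 = 11
  72 - 61 = 11
  83 - 72 = 11
  84 - 83 = 1


Delta encoded: [15, 2, 5, 28, 11, 11, 11, 1]


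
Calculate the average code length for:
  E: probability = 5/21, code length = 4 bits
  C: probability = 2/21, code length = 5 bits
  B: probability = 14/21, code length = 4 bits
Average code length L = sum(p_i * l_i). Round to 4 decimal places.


Weighted contributions p_i * l_i:
  E: (5/21) * 4 = 20/21
  C: (2/21) * 5 = 10/21
  B: (14/21) * 4 = 56/21
Sum = (20 + 10 + 56)/21 = 86/21

L = 86/21 = 4.0952 bits/symbol


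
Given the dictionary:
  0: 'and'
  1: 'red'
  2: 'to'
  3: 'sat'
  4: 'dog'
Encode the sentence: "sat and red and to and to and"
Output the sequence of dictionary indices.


Look up each word in the dictionary:
  'sat' -> 3
  'and' -> 0
  'red' -> 1
  'and' -> 0
  'to' -> 2
  'and' -> 0
  'to' -> 2
  'and' -> 0

Encoded: [3, 0, 1, 0, 2, 0, 2, 0]


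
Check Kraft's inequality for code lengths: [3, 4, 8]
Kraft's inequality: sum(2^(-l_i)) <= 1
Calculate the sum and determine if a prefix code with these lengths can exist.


Sum = 2^(-3) + 2^(-4) + 2^(-8)
    = 0.125 + 0.0625 + 0.00390625
    = 49/256 = 0.19140625
Since 0.19140625 <= 1, Kraft's inequality IS satisfied.
A prefix code with these lengths CAN exist.

Kraft sum = 0.19140625. Satisfied.


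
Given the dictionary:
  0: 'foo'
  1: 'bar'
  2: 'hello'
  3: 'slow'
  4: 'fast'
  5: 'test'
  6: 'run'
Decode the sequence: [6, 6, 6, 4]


Look up each index in the dictionary:
  6 -> 'run'
  6 -> 'run'
  6 -> 'run'
  4 -> 'fast'

Decoded: "run run run fast"


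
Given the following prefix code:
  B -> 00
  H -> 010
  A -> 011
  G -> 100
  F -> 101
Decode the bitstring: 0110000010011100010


Decoding step by step:
Bits 011 -> A
Bits 00 -> B
Bits 00 -> B
Bits 010 -> H
Bits 011 -> A
Bits 100 -> G
Bits 010 -> H


Decoded message: ABBHAGH


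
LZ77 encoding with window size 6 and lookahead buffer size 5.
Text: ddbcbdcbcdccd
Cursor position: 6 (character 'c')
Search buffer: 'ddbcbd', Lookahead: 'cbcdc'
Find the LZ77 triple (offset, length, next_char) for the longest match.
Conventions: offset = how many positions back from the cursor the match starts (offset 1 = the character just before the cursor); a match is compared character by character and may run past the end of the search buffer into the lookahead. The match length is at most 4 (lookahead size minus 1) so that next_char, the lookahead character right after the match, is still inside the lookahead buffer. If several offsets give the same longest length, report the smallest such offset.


Try each offset into the search buffer:
  offset=1 (pos 5, char 'd'): match length 0
  offset=2 (pos 4, char 'b'): match length 0
  offset=3 (pos 3, char 'c'): match length 2
  offset=4 (pos 2, char 'b'): match length 0
  offset=5 (pos 1, char 'd'): match length 0
  offset=6 (pos 0, char 'd'): match length 0
Longest match has length 2 at offset 3.
next_char = character at position 6 + 2 = 8 -> 'c'

Best match: offset=3, length=2 (matching 'cb' starting at position 3)
LZ77 triple: (3, 2, 'c')


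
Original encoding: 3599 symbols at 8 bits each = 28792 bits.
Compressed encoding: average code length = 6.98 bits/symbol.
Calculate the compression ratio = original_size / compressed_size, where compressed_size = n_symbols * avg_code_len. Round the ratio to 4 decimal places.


original_size = n_symbols * orig_bits = 3599 * 8 = 28792 bits
compressed_size = n_symbols * avg_code_len = 3599 * 6.98 = 25121.02 bits
ratio = original_size / compressed_size = 28792 / 25121.02 = 1.1461

Compression ratio = 1.1461


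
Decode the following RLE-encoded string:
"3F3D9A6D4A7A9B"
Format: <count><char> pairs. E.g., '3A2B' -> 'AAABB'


Expanding each <count><char> pair:
  3F -> 'FFF'
  3D -> 'DDD'
  9A -> 'AAAAAAAAA'
  6D -> 'DDDDDD'
  4A -> 'AAAA'
  7A -> 'AAAAAAA'
  9B -> 'BBBBBBBBB'

Decoded = FFFDDDAAAAAAAAADDDDDDAAAAAAAAAAABBBBBBBBB


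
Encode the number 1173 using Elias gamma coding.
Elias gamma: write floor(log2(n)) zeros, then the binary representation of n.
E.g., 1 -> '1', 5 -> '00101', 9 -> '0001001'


num_bits = floor(log2(1173)) + 1 = 11
leading_zeros = num_bits - 1 = 10
binary(1173) = 10010010101

Elias gamma(1173) = '0000000000' + '10010010101' = 000000000010010010101 (21 bits)


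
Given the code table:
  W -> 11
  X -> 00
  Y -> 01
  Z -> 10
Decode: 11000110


Decoding:
11 -> W
00 -> X
01 -> Y
10 -> Z


Result: WXYZ


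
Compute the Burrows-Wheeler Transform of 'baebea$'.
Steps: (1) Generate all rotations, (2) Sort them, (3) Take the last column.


Rotations (sorted):
  0: $baebea -> last char: a
  1: a$baebe -> last char: e
  2: aebea$b -> last char: b
  3: baebea$ -> last char: $
  4: bea$bae -> last char: e
  5: ea$baeb -> last char: b
  6: ebea$ba -> last char: a


BWT = aeb$eba


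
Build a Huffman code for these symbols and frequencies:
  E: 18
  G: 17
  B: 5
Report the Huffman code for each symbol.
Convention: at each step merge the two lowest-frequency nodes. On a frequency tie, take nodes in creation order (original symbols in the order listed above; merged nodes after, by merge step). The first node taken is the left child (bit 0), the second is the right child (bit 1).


Huffman tree construction:
Step 1: Merge B(5) + G(17) = 22
Step 2: Merge E(18) + (B+G)(22) = 40
Read each symbol's code off the tree from the root (left child = 0, right child = 1).

Codes:
  E: 0 (length 1)
  G: 11 (length 2)
  B: 10 (length 2)
Average code length: 62/40 = 1.5500 bits/symbol


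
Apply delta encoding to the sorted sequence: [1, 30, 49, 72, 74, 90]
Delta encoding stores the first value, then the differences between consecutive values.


First value: 1
Deltas:
  30 - 1 = 29
  49 - 30 = 19
  72 - 49 = 23
  74 - 72 = 2
  90 - 74 = 16


Delta encoded: [1, 29, 19, 23, 2, 16]


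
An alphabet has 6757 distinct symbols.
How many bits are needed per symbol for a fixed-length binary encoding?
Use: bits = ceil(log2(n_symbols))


log2(6757) = 12.7222
Bracket: 2^12 = 4096 < 6757 <= 2^13 = 8192
So ceil(log2(6757)) = 13

bits = ceil(log2(6757)) = ceil(12.7222) = 13 bits


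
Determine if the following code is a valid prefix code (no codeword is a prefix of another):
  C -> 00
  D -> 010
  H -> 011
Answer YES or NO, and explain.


Checking each pair (does one codeword prefix another?):
  C='00' vs D='010': no prefix
  C='00' vs H='011': no prefix
  D='010' vs C='00': no prefix
  D='010' vs H='011': no prefix
  H='011' vs C='00': no prefix
  H='011' vs D='010': no prefix
No violation found over all pairs.

YES -- this is a valid prefix code. No codeword is a prefix of any other codeword.


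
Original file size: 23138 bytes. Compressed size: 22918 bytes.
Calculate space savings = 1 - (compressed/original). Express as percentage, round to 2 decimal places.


ratio = compressed/original = 22918/23138 = 0.990492
savings = 1 - ratio = 1 - 0.990492 = 0.009508
as a percentage: 0.009508 * 100 = 0.95%

Space savings = 1 - 22918/23138 = 0.95%


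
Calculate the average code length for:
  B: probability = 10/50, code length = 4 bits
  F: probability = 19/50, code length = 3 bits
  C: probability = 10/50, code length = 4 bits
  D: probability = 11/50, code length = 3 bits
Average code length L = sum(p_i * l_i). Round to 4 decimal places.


Weighted contributions p_i * l_i:
  B: (10/50) * 4 = 40/50
  F: (19/50) * 3 = 57/50
  C: (10/50) * 4 = 40/50
  D: (11/50) * 3 = 33/50
Sum = (40 + 57 + 40 + 33)/50 = 170/50

L = 170/50 = 3.4000 bits/symbol


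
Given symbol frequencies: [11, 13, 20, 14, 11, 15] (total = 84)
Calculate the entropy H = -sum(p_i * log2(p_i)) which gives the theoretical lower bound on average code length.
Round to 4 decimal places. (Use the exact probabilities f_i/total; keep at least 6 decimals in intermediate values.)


Per-symbol terms -p_i * log2(p_i) with p_i = f_i/84:
  p = 11/84 = 0.130952: log2(p) = -2.932886, -p*log2(p) = 0.384068
  p = 13/84 = 0.154762: log2(p) = -2.691878, -p*log2(p) = 0.416600
  p = 20/84 = 0.238095: log2(p) = -2.070389, -p*log2(p) = 0.492950
  p = 14/84 = 0.166667: log2(p) = -2.584963, -p*log2(p) = 0.430827
  p = 11/84 = 0.130952: log2(p) = -2.932886, -p*log2(p) = 0.384068
  p = 15/84 = 0.178571: log2(p) = -2.485427, -p*log2(p) = 0.443826
H = 0.384068 + 0.416600 + 0.492950 + 0.430827 + 0.384068 + 0.443826 = 2.552339

H = 2.5523 bits/symbol


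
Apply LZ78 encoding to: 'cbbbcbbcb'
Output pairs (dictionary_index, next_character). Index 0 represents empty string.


LZ78 encoding steps:
Dictionary: {0: ''}
Step 1: w='' (idx 0), next='c' -> output (0, 'c'), add 'c' as idx 1
Step 2: w='' (idx 0), next='b' -> output (0, 'b'), add 'b' as idx 2
Step 3: w='b' (idx 2), next='b' -> output (2, 'b'), add 'bb' as idx 3
Step 4: w='c' (idx 1), next='b' -> output (1, 'b'), add 'cb' as idx 4
Step 5: w='b' (idx 2), next='c' -> output (2, 'c'), add 'bc' as idx 5
Step 6: w='b' (idx 2), end of input -> output (2, '')


Encoded: [(0, 'c'), (0, 'b'), (2, 'b'), (1, 'b'), (2, 'c'), (2, '')]


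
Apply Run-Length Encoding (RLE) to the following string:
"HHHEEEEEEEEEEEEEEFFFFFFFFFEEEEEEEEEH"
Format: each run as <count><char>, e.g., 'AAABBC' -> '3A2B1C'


Scanning runs left to right:
  i=0: run of 'H' x 3 -> '3H'
  i=3: run of 'E' x 14 -> '14E'
  i=17: run of 'F' x 9 -> '9F'
  i=26: run of 'E' x 9 -> '9E'
  i=35: run of 'H' x 1 -> '1H'

RLE = 3H14E9F9E1H


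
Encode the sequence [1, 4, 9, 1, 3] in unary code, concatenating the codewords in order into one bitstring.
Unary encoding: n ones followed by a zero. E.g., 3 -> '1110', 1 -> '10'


Encode each number as n ones followed by a terminating 0:
  1 -> 10 (2 bits)
  4 -> 11110 (5 bits)
  9 -> 1111111110 (10 bits)
  1 -> 10 (2 bits)
  3 -> 1110 (4 bits)
Total length = 2 + 5 + 10 + 2 + 4 = 23 bits.

Unary([1, 4, 9, 1, 3]) = 10111101111111110101110 (23 bits)


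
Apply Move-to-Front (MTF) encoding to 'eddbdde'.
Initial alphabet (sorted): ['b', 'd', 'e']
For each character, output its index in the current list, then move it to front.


MTF encoding:
'e': index 2 in ['b', 'd', 'e'] -> ['e', 'b', 'd']
'd': index 2 in ['e', 'b', 'd'] -> ['d', 'e', 'b']
'd': index 0 in ['d', 'e', 'b'] -> ['d', 'e', 'b']
'b': index 2 in ['d', 'e', 'b'] -> ['b', 'd', 'e']
'd': index 1 in ['b', 'd', 'e'] -> ['d', 'b', 'e']
'd': index 0 in ['d', 'b', 'e'] -> ['d', 'b', 'e']
'e': index 2 in ['d', 'b', 'e'] -> ['e', 'd', 'b']


Output: [2, 2, 0, 2, 1, 0, 2]


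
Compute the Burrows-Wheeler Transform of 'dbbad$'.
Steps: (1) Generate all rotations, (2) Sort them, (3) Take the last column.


Rotations (sorted):
  0: $dbbad -> last char: d
  1: ad$dbb -> last char: b
  2: bad$db -> last char: b
  3: bbad$d -> last char: d
  4: d$dbba -> last char: a
  5: dbbad$ -> last char: $


BWT = dbbda$


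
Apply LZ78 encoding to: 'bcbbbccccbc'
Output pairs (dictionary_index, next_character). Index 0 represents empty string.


LZ78 encoding steps:
Dictionary: {0: ''}
Step 1: w='' (idx 0), next='b' -> output (0, 'b'), add 'b' as idx 1
Step 2: w='' (idx 0), next='c' -> output (0, 'c'), add 'c' as idx 2
Step 3: w='b' (idx 1), next='b' -> output (1, 'b'), add 'bb' as idx 3
Step 4: w='b' (idx 1), next='c' -> output (1, 'c'), add 'bc' as idx 4
Step 5: w='c' (idx 2), next='c' -> output (2, 'c'), add 'cc' as idx 5
Step 6: w='c' (idx 2), next='b' -> output (2, 'b'), add 'cb' as idx 6
Step 7: w='c' (idx 2), end of input -> output (2, '')


Encoded: [(0, 'b'), (0, 'c'), (1, 'b'), (1, 'c'), (2, 'c'), (2, 'b'), (2, '')]


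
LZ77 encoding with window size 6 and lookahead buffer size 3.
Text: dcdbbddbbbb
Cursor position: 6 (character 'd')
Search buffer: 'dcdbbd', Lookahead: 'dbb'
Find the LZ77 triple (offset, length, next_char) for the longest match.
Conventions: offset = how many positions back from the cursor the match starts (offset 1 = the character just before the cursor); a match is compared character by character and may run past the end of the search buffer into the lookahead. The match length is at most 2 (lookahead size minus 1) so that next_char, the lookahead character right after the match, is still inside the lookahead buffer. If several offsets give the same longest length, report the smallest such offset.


Try each offset into the search buffer:
  offset=1 (pos 5, char 'd'): match length 1
  offset=2 (pos 4, char 'b'): match length 0
  offset=3 (pos 3, char 'b'): match length 0
  offset=4 (pos 2, char 'd'): match length 2
  offset=5 (pos 1, char 'c'): match length 0
  offset=6 (pos 0, char 'd'): match length 1
Longest match has length 2 at offset 4.
next_char = character at position 6 + 2 = 8 -> 'b'

Best match: offset=4, length=2 (matching 'db' starting at position 2)
LZ77 triple: (4, 2, 'b')


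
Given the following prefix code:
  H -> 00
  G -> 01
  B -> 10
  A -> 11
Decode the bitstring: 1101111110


Decoding step by step:
Bits 11 -> A
Bits 01 -> G
Bits 11 -> A
Bits 11 -> A
Bits 10 -> B


Decoded message: AGAAB


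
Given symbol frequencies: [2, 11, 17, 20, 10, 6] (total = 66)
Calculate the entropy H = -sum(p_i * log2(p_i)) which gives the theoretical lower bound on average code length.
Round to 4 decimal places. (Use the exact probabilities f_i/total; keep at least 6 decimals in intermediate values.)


Per-symbol terms -p_i * log2(p_i) with p_i = f_i/66:
  p = 2/66 = 0.030303: log2(p) = -5.044394, -p*log2(p) = 0.152860
  p = 11/66 = 0.166667: log2(p) = -2.584963, -p*log2(p) = 0.430827
  p = 17/66 = 0.257576: log2(p) = -1.956931, -p*log2(p) = 0.504058
  p = 20/66 = 0.303030: log2(p) = -1.722466, -p*log2(p) = 0.521959
  p = 10/66 = 0.151515: log2(p) = -2.722466, -p*log2(p) = 0.412495
  p = 6/66 = 0.090909: log2(p) = -3.459432, -p*log2(p) = 0.314494
H = 0.152860 + 0.430827 + 0.504058 + 0.521959 + 0.412495 + 0.314494 = 2.336693

H = 2.3367 bits/symbol


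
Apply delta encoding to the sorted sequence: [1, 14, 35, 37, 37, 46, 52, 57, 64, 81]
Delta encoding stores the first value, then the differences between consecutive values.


First value: 1
Deltas:
  14 - 1 = 13
  35 - 14 = 21
  37 - 35 = 2
  37 - 37 = 0
  46 - 37 = 9
  52 - 46 = 6
  57 - 52 = 5
  64 - 57 = 7
  81 - 64 = 17


Delta encoded: [1, 13, 21, 2, 0, 9, 6, 5, 7, 17]


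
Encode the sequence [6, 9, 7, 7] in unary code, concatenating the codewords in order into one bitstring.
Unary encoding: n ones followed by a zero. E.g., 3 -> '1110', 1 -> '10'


Encode each number as n ones followed by a terminating 0:
  6 -> 1111110 (7 bits)
  9 -> 1111111110 (10 bits)
  7 -> 11111110 (8 bits)
  7 -> 11111110 (8 bits)
Total length = 7 + 10 + 8 + 8 = 33 bits.

Unary([6, 9, 7, 7]) = 111111011111111101111111011111110 (33 bits)


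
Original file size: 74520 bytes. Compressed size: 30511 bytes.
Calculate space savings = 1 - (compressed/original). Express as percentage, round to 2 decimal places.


ratio = compressed/original = 30511/74520 = 0.409434
savings = 1 - ratio = 1 - 0.409434 = 0.590566
as a percentage: 0.590566 * 100 = 59.06%

Space savings = 1 - 30511/74520 = 59.06%


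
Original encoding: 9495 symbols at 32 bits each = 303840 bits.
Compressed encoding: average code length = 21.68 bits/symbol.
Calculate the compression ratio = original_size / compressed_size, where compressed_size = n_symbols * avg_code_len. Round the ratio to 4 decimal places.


original_size = n_symbols * orig_bits = 9495 * 32 = 303840 bits
compressed_size = n_symbols * avg_code_len = 9495 * 21.68 = 205851.6 bits
ratio = original_size / compressed_size = 303840 / 205851.6 = 1.476

Compression ratio = 1.476


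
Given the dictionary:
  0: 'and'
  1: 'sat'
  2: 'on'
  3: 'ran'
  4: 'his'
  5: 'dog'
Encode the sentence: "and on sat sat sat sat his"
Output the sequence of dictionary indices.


Look up each word in the dictionary:
  'and' -> 0
  'on' -> 2
  'sat' -> 1
  'sat' -> 1
  'sat' -> 1
  'sat' -> 1
  'his' -> 4

Encoded: [0, 2, 1, 1, 1, 1, 4]


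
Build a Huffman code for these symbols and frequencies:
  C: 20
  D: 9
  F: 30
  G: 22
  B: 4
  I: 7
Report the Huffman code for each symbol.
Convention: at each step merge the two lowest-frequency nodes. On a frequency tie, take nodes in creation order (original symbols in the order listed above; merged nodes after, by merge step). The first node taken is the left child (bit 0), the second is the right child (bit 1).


Huffman tree construction:
Step 1: Merge B(4) + I(7) = 11
Step 2: Merge D(9) + (B+I)(11) = 20
Step 3: Merge C(20) + (D+(B+I))(20) = 40
Step 4: Merge G(22) + F(30) = 52
Step 5: Merge (C+(D+(B+I)))(40) + (G+F)(52) = 92
Read each symbol's code off the tree from the root (left child = 0, right child = 1).

Codes:
  C: 00 (length 2)
  D: 010 (length 3)
  F: 11 (length 2)
  G: 10 (length 2)
  B: 0110 (length 4)
  I: 0111 (length 4)
Average code length: 215/92 = 2.3370 bits/symbol


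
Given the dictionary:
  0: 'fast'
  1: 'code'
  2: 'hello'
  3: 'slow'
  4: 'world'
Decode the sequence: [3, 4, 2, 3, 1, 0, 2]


Look up each index in the dictionary:
  3 -> 'slow'
  4 -> 'world'
  2 -> 'hello'
  3 -> 'slow'
  1 -> 'code'
  0 -> 'fast'
  2 -> 'hello'

Decoded: "slow world hello slow code fast hello"


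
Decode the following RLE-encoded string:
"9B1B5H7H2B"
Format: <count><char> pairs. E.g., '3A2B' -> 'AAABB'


Expanding each <count><char> pair:
  9B -> 'BBBBBBBBB'
  1B -> 'B'
  5H -> 'HHHHH'
  7H -> 'HHHHHHH'
  2B -> 'BB'

Decoded = BBBBBBBBBBHHHHHHHHHHHHBB


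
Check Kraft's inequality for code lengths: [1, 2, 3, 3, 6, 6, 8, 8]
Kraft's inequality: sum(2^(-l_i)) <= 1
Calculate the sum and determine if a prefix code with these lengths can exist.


Sum = 2^(-1) + 2^(-2) + 2^(-3) + 2^(-3) + 2^(-6) + 2^(-6) + 2^(-8) + 2^(-8)
    = 0.5 + 0.25 + 0.125 + 0.125 + 0.015625 + 0.015625 + 0.00390625 + 0.00390625
    = 266/256 = 1.0390625
Since 1.0390625 > 1, Kraft's inequality is NOT satisfied.
A prefix code with these lengths CANNOT exist.

Kraft sum = 1.0390625. Not satisfied.


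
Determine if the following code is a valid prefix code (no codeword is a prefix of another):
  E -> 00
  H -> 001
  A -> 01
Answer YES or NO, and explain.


Checking each pair (does one codeword prefix another?):
  E='00' vs H='001': prefix -- VIOLATION

NO -- this is NOT a valid prefix code. E (00) is a prefix of H (001).


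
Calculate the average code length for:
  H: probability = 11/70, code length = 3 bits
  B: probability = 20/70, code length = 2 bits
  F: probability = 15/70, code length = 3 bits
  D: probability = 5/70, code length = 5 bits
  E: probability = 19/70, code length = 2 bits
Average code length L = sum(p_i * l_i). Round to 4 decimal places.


Weighted contributions p_i * l_i:
  H: (11/70) * 3 = 33/70
  B: (20/70) * 2 = 40/70
  F: (15/70) * 3 = 45/70
  D: (5/70) * 5 = 25/70
  E: (19/70) * 2 = 38/70
Sum = (33 + 40 + 45 + 25 + 38)/70 = 181/70

L = 181/70 = 2.5857 bits/symbol
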